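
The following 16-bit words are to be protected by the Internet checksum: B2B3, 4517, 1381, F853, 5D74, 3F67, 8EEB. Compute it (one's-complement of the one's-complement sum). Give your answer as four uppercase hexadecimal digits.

One's-complement addition (fold any carry out of bit 15 back into bit 0):
  0xB2B3 + 0x4517 = 0x0F7CA
  0xF7CA + 0x1381 = 0x10B4B → wrap carry → 0x0B4C
  0x0B4C + 0xF853 = 0x1039F → wrap carry → 0x03A0
  0x03A0 + 0x5D74 = 0x06114
  0x6114 + 0x3F67 = 0x0A07B
  0xA07B + 0x8EEB = 0x12F66 → wrap carry → 0x2F67
One's-complement sum = 0x2F67.
Checksum = ~0x2F67 & 0xFFFF = 0xD098.

D098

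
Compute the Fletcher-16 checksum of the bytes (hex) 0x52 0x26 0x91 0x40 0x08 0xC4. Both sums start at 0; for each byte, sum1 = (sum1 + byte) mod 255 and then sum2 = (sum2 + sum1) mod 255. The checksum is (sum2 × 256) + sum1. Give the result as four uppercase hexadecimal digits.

8817

Running sums (mod 255):
  after byte 0 (0x52): sum1=82, sum2=82
  after byte 1 (0x26): sum1=120, sum2=202
  after byte 2 (0x91): sum1=10, sum2=212
  after byte 3 (0x40): sum1=74, sum2=31
  after byte 4 (0x08): sum1=82, sum2=113
  after byte 5 (0xC4): sum1=23, sum2=136
Checksum = sum2·256 + sum1 = 136·256 + 23 = 34839 = 0x8817.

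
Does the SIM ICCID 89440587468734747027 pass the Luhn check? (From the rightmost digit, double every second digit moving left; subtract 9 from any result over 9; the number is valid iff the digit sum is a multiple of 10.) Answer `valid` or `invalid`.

From the right, keep odd positions and double even positions (subtract 9 from any doubled value over 9):
  doubled (positions 2,4,...): 4 5 5 6 7 8 7 0 8 7 → sum 57
  kept (positions 1,3,...): 7 0 4 4 7 6 7 5 4 9 → sum 53
Total = 110.
110 mod 10 = 0, so the number is valid.

valid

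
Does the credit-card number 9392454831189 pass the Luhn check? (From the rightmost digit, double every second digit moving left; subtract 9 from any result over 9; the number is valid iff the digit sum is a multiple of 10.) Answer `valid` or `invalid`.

From the right, keep odd positions and double even positions (subtract 9 from any doubled value over 9):
  doubled (positions 2,4,...): 7 2 7 1 4 6 → sum 27
  kept (positions 1,3,...): 9 1 3 4 4 9 9 → sum 39
Total = 66.
66 mod 10 = 6, so the number is invalid.

invalid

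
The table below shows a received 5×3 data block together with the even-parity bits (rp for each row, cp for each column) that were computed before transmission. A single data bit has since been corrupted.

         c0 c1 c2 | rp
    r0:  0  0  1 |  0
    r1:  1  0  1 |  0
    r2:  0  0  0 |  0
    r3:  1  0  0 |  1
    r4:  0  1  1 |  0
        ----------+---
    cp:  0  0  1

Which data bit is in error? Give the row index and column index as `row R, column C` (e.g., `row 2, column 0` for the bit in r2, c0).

row 0, column 1

Recompute each row's even parity and compare to rp:
  r0: data parity 1, sent rp 0 → mismatch
  r1: data parity 0, sent rp 0 → ok
  r2: data parity 0, sent rp 0 → ok
  r3: data parity 1, sent rp 1 → ok
  r4: data parity 0, sent rp 0 → ok
Recompute each column's even parity and compare to cp:
  c0: data parity 0, sent cp 0 → ok
  c1: data parity 1, sent cp 0 → mismatch
  c2: data parity 1, sent cp 1 → ok
Exactly one row (r0) and one column (c1) fail → the flipped bit is at their intersection.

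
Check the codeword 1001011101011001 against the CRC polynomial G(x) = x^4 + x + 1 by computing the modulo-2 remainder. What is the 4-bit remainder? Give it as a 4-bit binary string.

Modulo-2 division of 1001011101011001 by 10011:
  pos 0: 10010 XOR 10011 = 00001
  pos 4: 11110 XOR 10011 = 01101
  pos 5: 11011 XOR 10011 = 01000
  pos 6: 10000 XOR 10011 = 00011
  pos 9: 11110 XOR 10011 = 01101
  pos 10: 11010 XOR 10011 = 01001
  pos 11: 10011 XOR 10011 = 00000
Remainder = 0000 (zero — the frame passes the CRC check).

0000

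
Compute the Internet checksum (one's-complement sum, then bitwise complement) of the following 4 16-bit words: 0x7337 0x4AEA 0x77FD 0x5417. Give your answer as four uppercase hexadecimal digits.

One's-complement addition (fold any carry out of bit 15 back into bit 0):
  0x7337 + 0x4AEA = 0x0BE21
  0xBE21 + 0x77FD = 0x1361E → wrap carry → 0x361F
  0x361F + 0x5417 = 0x08A36
One's-complement sum = 0x8A36.
Checksum = ~0x8A36 & 0xFFFF = 0x75C9.

75C9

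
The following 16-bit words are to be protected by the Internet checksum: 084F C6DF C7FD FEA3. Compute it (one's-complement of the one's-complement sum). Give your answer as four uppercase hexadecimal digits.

6A2F

One's-complement addition (fold any carry out of bit 15 back into bit 0):
  0x084F + 0xC6DF = 0x0CF2E
  0xCF2E + 0xC7FD = 0x1972B → wrap carry → 0x972C
  0x972C + 0xFEA3 = 0x195CF → wrap carry → 0x95D0
One's-complement sum = 0x95D0.
Checksum = ~0x95D0 & 0xFFFF = 0x6A2F.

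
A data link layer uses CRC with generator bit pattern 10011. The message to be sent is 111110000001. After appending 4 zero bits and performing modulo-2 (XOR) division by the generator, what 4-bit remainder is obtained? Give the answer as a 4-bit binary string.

Append 4 zeros: 1111100000010000. Divide by 10011 (XOR where the leading bit is 1):
  pos 0: 11111 XOR 10011 = 01100
  pos 1: 11000 XOR 10011 = 01011
  pos 2: 10110 XOR 10011 = 00101
  pos 4: 10100 XOR 10011 = 00111
  pos 6: 11100 XOR 10011 = 01111
  pos 7: 11111 XOR 10011 = 01100
  pos 8: 11000 XOR 10011 = 01011
  pos 9: 10110 XOR 10011 = 00101
  pos 11: 10100 XOR 10011 = 00111
Remainder (last 4 bits) = 0111. This is the CRC / FCS.

0111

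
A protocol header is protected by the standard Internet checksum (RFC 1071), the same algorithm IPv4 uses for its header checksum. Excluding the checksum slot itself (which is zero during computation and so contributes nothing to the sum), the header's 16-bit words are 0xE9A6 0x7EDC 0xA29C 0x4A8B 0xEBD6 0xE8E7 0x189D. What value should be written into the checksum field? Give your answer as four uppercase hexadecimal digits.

BCF8

One's-complement addition (fold any carry out of bit 15 back into bit 0):
  0xE9A6 + 0x7EDC = 0x16882 → wrap carry → 0x6883
  0x6883 + 0xA29C = 0x10B1F → wrap carry → 0x0B20
  0x0B20 + 0x4A8B = 0x055AB
  0x55AB + 0xEBD6 = 0x14181 → wrap carry → 0x4182
  0x4182 + 0xE8E7 = 0x12A69 → wrap carry → 0x2A6A
  0x2A6A + 0x189D = 0x04307
One's-complement sum = 0x4307.
Checksum = ~0x4307 & 0xFFFF = 0xBCF8.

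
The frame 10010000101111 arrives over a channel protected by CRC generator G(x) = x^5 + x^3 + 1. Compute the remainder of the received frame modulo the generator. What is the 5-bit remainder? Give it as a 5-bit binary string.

Modulo-2 division of 10010000101111 by 101001:
  pos 0: 100100 XOR 101001 = 001101
  pos 2: 110100 XOR 101001 = 011101
  pos 3: 111011 XOR 101001 = 010010
  pos 4: 100100 XOR 101001 = 001101
  pos 6: 110111 XOR 101001 = 011110
  pos 7: 111101 XOR 101001 = 010100
  pos 8: 101001 XOR 101001 = 000000
Remainder = 00000 (zero — the frame passes the CRC check).

00000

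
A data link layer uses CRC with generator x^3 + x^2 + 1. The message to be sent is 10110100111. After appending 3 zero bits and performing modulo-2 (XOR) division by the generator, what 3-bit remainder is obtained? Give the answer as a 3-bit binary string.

Append 3 zeros: 10110100111000. Divide by 1101 (XOR where the leading bit is 1):
  pos 0: 1011 XOR 1101 = 0110
  pos 1: 1100 XOR 1101 = 0001
  pos 4: 1100 XOR 1101 = 0001
  pos 7: 1111 XOR 1101 = 0010
  pos 9: 1000 XOR 1101 = 0101
  pos 10: 1010 XOR 1101 = 0111
Remainder (last 3 bits) = 111. This is the CRC / FCS.

111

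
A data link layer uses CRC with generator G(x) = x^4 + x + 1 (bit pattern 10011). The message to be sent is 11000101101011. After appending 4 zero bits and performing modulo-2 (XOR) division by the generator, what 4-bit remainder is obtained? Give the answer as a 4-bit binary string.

Append 4 zeros: 110001011010110000. Divide by 10011 (XOR where the leading bit is 1):
  pos 0: 11000 XOR 10011 = 01011
  pos 1: 10111 XOR 10011 = 00100
  pos 3: 10001 XOR 10011 = 00010
  pos 6: 10101 XOR 10011 = 00110
  pos 8: 11001 XOR 10011 = 01010
  pos 9: 10101 XOR 10011 = 00110
  pos 11: 11000 XOR 10011 = 01011
  pos 12: 10110 XOR 10011 = 00101
Remainder (last 4 bits) = 1010. This is the CRC / FCS.

1010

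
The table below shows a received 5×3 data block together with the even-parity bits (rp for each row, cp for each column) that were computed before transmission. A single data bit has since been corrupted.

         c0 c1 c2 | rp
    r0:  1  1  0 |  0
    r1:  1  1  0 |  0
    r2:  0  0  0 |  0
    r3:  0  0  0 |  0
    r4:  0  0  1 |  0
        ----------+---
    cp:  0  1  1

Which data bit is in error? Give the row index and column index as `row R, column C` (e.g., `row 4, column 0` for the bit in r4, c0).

Recompute each row's even parity and compare to rp:
  r0: data parity 0, sent rp 0 → ok
  r1: data parity 0, sent rp 0 → ok
  r2: data parity 0, sent rp 0 → ok
  r3: data parity 0, sent rp 0 → ok
  r4: data parity 1, sent rp 0 → mismatch
Recompute each column's even parity and compare to cp:
  c0: data parity 0, sent cp 0 → ok
  c1: data parity 0, sent cp 1 → mismatch
  c2: data parity 1, sent cp 1 → ok
Exactly one row (r4) and one column (c1) fail → the flipped bit is at their intersection.

row 4, column 1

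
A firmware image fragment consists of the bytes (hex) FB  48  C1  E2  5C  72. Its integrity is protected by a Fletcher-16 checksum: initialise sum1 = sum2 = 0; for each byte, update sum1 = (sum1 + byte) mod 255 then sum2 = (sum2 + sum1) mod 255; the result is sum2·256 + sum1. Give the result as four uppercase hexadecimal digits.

Running sums (mod 255):
  after byte 0 (FB): sum1=251, sum2=251
  after byte 1 (48): sum1=68, sum2=64
  after byte 2 (C1): sum1=6, sum2=70
  after byte 3 (E2): sum1=232, sum2=47
  after byte 4 (5C): sum1=69, sum2=116
  after byte 5 (72): sum1=183, sum2=44
Checksum = sum2·256 + sum1 = 44·256 + 183 = 11447 = 0x2CB7.

2CB7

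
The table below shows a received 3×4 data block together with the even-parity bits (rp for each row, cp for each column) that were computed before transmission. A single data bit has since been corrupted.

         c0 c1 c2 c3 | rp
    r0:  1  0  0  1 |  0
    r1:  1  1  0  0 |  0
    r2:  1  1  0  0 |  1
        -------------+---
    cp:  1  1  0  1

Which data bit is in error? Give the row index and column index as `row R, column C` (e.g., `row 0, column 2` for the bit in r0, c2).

Recompute each row's even parity and compare to rp:
  r0: data parity 0, sent rp 0 → ok
  r1: data parity 0, sent rp 0 → ok
  r2: data parity 0, sent rp 1 → mismatch
Recompute each column's even parity and compare to cp:
  c0: data parity 1, sent cp 1 → ok
  c1: data parity 0, sent cp 1 → mismatch
  c2: data parity 0, sent cp 0 → ok
  c3: data parity 1, sent cp 1 → ok
Exactly one row (r2) and one column (c1) fail → the flipped bit is at their intersection.

row 2, column 1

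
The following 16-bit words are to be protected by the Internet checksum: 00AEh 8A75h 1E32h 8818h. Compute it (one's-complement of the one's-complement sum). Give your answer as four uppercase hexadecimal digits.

CE91

One's-complement addition (fold any carry out of bit 15 back into bit 0):
  0x00AE + 0x8A75 = 0x08B23
  0x8B23 + 0x1E32 = 0x0A955
  0xA955 + 0x8818 = 0x1316D → wrap carry → 0x316E
One's-complement sum = 0x316E.
Checksum = ~0x316E & 0xFFFF = 0xCE91.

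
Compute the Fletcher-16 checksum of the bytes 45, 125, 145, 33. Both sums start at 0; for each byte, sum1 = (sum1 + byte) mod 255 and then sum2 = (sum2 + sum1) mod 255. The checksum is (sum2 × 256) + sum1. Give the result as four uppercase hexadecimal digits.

715D

Running sums (mod 255):
  after byte 0 (45): sum1=45, sum2=45
  after byte 1 (125): sum1=170, sum2=215
  after byte 2 (145): sum1=60, sum2=20
  after byte 3 (33): sum1=93, sum2=113
Checksum = sum2·256 + sum1 = 113·256 + 93 = 29021 = 0x715D.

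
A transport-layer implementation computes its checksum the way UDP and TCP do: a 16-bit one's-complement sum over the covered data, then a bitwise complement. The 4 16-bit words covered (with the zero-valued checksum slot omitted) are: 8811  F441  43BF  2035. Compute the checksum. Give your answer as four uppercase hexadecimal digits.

1FB8

One's-complement addition (fold any carry out of bit 15 back into bit 0):
  0x8811 + 0xF441 = 0x17C52 → wrap carry → 0x7C53
  0x7C53 + 0x43BF = 0x0C012
  0xC012 + 0x2035 = 0x0E047
One's-complement sum = 0xE047.
Checksum = ~0xE047 & 0xFFFF = 0x1FB8.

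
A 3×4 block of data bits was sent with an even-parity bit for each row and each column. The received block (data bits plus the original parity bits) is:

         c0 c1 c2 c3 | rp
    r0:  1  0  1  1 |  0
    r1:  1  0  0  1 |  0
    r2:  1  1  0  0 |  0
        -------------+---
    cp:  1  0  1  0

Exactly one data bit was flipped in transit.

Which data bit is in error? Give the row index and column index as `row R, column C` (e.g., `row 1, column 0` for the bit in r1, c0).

row 0, column 1

Recompute each row's even parity and compare to rp:
  r0: data parity 1, sent rp 0 → mismatch
  r1: data parity 0, sent rp 0 → ok
  r2: data parity 0, sent rp 0 → ok
Recompute each column's even parity and compare to cp:
  c0: data parity 1, sent cp 1 → ok
  c1: data parity 1, sent cp 0 → mismatch
  c2: data parity 1, sent cp 1 → ok
  c3: data parity 0, sent cp 0 → ok
Exactly one row (r0) and one column (c1) fail → the flipped bit is at their intersection.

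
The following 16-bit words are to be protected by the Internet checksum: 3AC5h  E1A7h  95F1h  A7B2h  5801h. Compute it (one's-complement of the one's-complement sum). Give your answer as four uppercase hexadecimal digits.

4DED

One's-complement addition (fold any carry out of bit 15 back into bit 0):
  0x3AC5 + 0xE1A7 = 0x11C6C → wrap carry → 0x1C6D
  0x1C6D + 0x95F1 = 0x0B25E
  0xB25E + 0xA7B2 = 0x15A10 → wrap carry → 0x5A11
  0x5A11 + 0x5801 = 0x0B212
One's-complement sum = 0xB212.
Checksum = ~0xB212 & 0xFFFF = 0x4DED.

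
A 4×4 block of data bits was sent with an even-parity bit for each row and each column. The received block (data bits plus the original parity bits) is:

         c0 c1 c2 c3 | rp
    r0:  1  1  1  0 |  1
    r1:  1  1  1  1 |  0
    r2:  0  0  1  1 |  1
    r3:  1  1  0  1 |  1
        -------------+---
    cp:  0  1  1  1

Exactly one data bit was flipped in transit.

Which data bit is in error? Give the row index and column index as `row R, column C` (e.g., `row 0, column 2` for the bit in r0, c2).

row 2, column 0

Recompute each row's even parity and compare to rp:
  r0: data parity 1, sent rp 1 → ok
  r1: data parity 0, sent rp 0 → ok
  r2: data parity 0, sent rp 1 → mismatch
  r3: data parity 1, sent rp 1 → ok
Recompute each column's even parity and compare to cp:
  c0: data parity 1, sent cp 0 → mismatch
  c1: data parity 1, sent cp 1 → ok
  c2: data parity 1, sent cp 1 → ok
  c3: data parity 1, sent cp 1 → ok
Exactly one row (r2) and one column (c0) fail → the flipped bit is at their intersection.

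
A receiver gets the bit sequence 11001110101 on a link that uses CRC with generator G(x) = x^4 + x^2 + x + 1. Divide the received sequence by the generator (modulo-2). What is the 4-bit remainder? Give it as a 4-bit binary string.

Modulo-2 division of 11001110101 by 10111:
  pos 0: 11001 XOR 10111 = 01110
  pos 1: 11101 XOR 10111 = 01010
  pos 2: 10101 XOR 10111 = 00010
  pos 5: 10010 XOR 10111 = 00101
Remainder = 1011 (nonzero — an error is detected).

1011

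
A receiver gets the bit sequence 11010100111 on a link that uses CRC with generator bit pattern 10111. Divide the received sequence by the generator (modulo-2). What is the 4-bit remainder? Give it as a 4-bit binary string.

0100

Modulo-2 division of 11010100111 by 10111:
  pos 0: 11010 XOR 10111 = 01101
  pos 1: 11011 XOR 10111 = 01100
  pos 2: 11000 XOR 10111 = 01111
  pos 3: 11110 XOR 10111 = 01001
  pos 4: 10011 XOR 10111 = 00100
  pos 6: 10011 XOR 10111 = 00100
Remainder = 0100 (nonzero — an error is detected).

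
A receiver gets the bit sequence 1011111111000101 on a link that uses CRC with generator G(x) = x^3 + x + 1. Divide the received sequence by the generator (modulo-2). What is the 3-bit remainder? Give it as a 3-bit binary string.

Modulo-2 division of 1011111111000101 by 1011:
  pos 0: 1011 XOR 1011 = 0000
  pos 4: 1111 XOR 1011 = 0100
  pos 5: 1001 XOR 1011 = 0010
  pos 7: 1010 XOR 1011 = 0001
  pos 10: 1001 XOR 1011 = 0010
  pos 12: 1001 XOR 1011 = 0010
Remainder = 010 (nonzero — an error is detected).

010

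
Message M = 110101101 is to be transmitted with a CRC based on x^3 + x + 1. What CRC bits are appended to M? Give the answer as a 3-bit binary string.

Append 3 zeros: 110101101000. Divide by 1011 (XOR where the leading bit is 1):
  pos 0: 1101 XOR 1011 = 0110
  pos 1: 1100 XOR 1011 = 0111
  pos 2: 1111 XOR 1011 = 0100
  pos 3: 1001 XOR 1011 = 0010
  pos 5: 1001 XOR 1011 = 0010
  pos 7: 1000 XOR 1011 = 0011
Remainder (last 3 bits) = 110. This is the CRC / FCS.

110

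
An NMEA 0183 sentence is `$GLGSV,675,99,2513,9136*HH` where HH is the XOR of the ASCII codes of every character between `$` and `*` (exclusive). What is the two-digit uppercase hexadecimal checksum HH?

XOR the ASCII codes of the payload characters:
  'G' = 0x47 → acc = 0x47
  'L' = 0x4C → acc = 0x0B
  'G' = 0x47 → acc = 0x4C
  'S' = 0x53 → acc = 0x1F
  'V' = 0x56 → acc = 0x49
  ',' = 0x2C → acc = 0x65
  '6' = 0x36 → acc = 0x53
  '7' = 0x37 → acc = 0x64
  '5' = 0x35 → acc = 0x51
  ',' = 0x2C → acc = 0x7D
  '9' = 0x39 → acc = 0x44
  '9' = 0x39 → acc = 0x7D
  ',' = 0x2C → acc = 0x51
  '2' = 0x32 → acc = 0x63
  '5' = 0x35 → acc = 0x56
  '1' = 0x31 → acc = 0x67
  '3' = 0x33 → acc = 0x54
  ',' = 0x2C → acc = 0x78
  '9' = 0x39 → acc = 0x41
  '1' = 0x31 → acc = 0x70
  '3' = 0x33 → acc = 0x43
  '6' = 0x36 → acc = 0x75
Checksum = 0x75.

75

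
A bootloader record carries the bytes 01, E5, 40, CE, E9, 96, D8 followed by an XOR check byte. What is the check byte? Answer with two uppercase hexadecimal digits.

XOR the bytes together:
  start with 0x01
  0x01 ⊕ 0xE5 = 0xE4
  0xE4 ⊕ 0x40 = 0xA4
  0xA4 ⊕ 0xCE = 0x6A
  0x6A ⊕ 0xE9 = 0x83
  0x83 ⊕ 0x96 = 0x15
  0x15 ⊕ 0xD8 = 0xCD

CD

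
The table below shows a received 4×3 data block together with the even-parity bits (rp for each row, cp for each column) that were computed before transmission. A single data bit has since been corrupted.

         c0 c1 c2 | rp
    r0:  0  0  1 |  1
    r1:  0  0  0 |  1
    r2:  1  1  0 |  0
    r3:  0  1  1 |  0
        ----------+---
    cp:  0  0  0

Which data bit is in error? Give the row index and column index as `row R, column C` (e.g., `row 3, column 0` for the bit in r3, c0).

row 1, column 0

Recompute each row's even parity and compare to rp:
  r0: data parity 1, sent rp 1 → ok
  r1: data parity 0, sent rp 1 → mismatch
  r2: data parity 0, sent rp 0 → ok
  r3: data parity 0, sent rp 0 → ok
Recompute each column's even parity and compare to cp:
  c0: data parity 1, sent cp 0 → mismatch
  c1: data parity 0, sent cp 0 → ok
  c2: data parity 0, sent cp 0 → ok
Exactly one row (r1) and one column (c0) fail → the flipped bit is at their intersection.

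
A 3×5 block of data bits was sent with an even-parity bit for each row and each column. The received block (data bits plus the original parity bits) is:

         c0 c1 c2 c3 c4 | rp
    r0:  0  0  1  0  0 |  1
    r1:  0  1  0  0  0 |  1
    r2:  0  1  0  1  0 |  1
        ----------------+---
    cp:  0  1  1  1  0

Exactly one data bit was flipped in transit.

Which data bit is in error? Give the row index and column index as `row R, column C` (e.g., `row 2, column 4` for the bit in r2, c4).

Recompute each row's even parity and compare to rp:
  r0: data parity 1, sent rp 1 → ok
  r1: data parity 1, sent rp 1 → ok
  r2: data parity 0, sent rp 1 → mismatch
Recompute each column's even parity and compare to cp:
  c0: data parity 0, sent cp 0 → ok
  c1: data parity 0, sent cp 1 → mismatch
  c2: data parity 1, sent cp 1 → ok
  c3: data parity 1, sent cp 1 → ok
  c4: data parity 0, sent cp 0 → ok
Exactly one row (r2) and one column (c1) fail → the flipped bit is at their intersection.

row 2, column 1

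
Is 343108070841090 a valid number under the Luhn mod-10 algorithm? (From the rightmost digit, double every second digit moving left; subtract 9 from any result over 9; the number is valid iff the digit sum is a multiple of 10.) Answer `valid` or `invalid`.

valid

From the right, keep odd positions and double even positions (subtract 9 from any doubled value over 9):
  doubled (positions 2,4,...): 9 2 7 5 7 2 8 → sum 40
  kept (positions 1,3,...): 0 0 4 0 0 0 3 3 → sum 10
Total = 50.
50 mod 10 = 0, so the number is valid.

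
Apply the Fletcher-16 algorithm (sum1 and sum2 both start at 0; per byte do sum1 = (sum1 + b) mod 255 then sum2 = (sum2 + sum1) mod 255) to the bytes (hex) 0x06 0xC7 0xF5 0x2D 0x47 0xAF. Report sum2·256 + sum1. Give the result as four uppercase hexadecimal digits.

Running sums (mod 255):
  after byte 0 (0x06): sum1=6, sum2=6
  after byte 1 (0xC7): sum1=205, sum2=211
  after byte 2 (0xF5): sum1=195, sum2=151
  after byte 3 (0x2D): sum1=240, sum2=136
  after byte 4 (0x47): sum1=56, sum2=192
  after byte 5 (0xAF): sum1=231, sum2=168
Checksum = sum2·256 + sum1 = 168·256 + 231 = 43239 = 0xA8E7.

A8E7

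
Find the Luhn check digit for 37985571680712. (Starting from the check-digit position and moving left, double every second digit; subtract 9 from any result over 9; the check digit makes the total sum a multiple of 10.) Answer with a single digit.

8

Partial digits right→left: 2 1 7 0 8 6 1 7 5 5 8 9 7 3
Double every second digit counting from the check-digit position (so the 1st, 3rd, 5th, ... of the partial from the right).
  doubled (with −9 where >9): 4 5 7 2 1 7 5 → sum 31
  kept as-is: 1 0 6 7 5 9 3 → sum 31
Total = 31 + 31 = 62.
Check digit = (10 − (62 mod 10)) mod 10 = 8.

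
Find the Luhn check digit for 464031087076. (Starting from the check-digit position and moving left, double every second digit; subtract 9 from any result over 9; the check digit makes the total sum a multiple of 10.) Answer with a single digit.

Partial digits right→left: 6 7 0 7 8 0 1 3 0 4 6 4
Double every second digit counting from the check-digit position (so the 1st, 3rd, 5th, ... of the partial from the right).
  doubled (with −9 where >9): 3 0 7 2 0 3 → sum 15
  kept as-is: 7 7 0 3 4 4 → sum 25
Total = 15 + 25 = 40.
Check digit = (10 − (40 mod 10)) mod 10 = 0.

0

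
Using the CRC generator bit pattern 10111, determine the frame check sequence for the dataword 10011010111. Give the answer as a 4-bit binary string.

Append 4 zeros: 100110101110000. Divide by 10111 (XOR where the leading bit is 1):
  pos 0: 10011 XOR 10111 = 00100
  pos 2: 10001 XOR 10111 = 00110
  pos 4: 11001 XOR 10111 = 01110
  pos 5: 11101 XOR 10111 = 01010
  pos 6: 10101 XOR 10111 = 00010
  pos 9: 10000 XOR 10111 = 00111
Remainder (last 4 bits) = 1110. This is the CRC / FCS.

1110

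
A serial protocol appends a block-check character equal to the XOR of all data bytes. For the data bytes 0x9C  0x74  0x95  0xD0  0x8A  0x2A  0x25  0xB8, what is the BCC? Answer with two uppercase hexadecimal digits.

90

XOR the bytes together:
  start with 0x9C
  0x9C ⊕ 0x74 = 0xE8
  0xE8 ⊕ 0x95 = 0x7D
  0x7D ⊕ 0xD0 = 0xAD
  0xAD ⊕ 0x8A = 0x27
  0x27 ⊕ 0x2A = 0x0D
  0x0D ⊕ 0x25 = 0x28
  0x28 ⊕ 0xB8 = 0x90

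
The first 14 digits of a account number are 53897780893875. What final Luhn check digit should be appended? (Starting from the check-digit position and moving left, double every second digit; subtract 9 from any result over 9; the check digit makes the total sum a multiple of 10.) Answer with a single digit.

Partial digits right→left: 5 7 8 3 9 8 0 8 7 7 9 8 3 5
Double every second digit counting from the check-digit position (so the 1st, 3rd, 5th, ... of the partial from the right).
  doubled (with −9 where >9): 1 7 9 0 5 9 6 → sum 37
  kept as-is: 7 3 8 8 7 8 5 → sum 46
Total = 37 + 46 = 83.
Check digit = (10 − (83 mod 10)) mod 10 = 7.

7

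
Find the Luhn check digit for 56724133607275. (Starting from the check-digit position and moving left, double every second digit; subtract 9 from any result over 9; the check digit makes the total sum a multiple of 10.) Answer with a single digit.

Partial digits right→left: 5 7 2 7 0 6 3 3 1 4 2 7 6 5
Double every second digit counting from the check-digit position (so the 1st, 3rd, 5th, ... of the partial from the right).
  doubled (with −9 where >9): 1 4 0 6 2 4 3 → sum 20
  kept as-is: 7 7 6 3 4 7 5 → sum 39
Total = 20 + 39 = 59.
Check digit = (10 − (59 mod 10)) mod 10 = 1.

1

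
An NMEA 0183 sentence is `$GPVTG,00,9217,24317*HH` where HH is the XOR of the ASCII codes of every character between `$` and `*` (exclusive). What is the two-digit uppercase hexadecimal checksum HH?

40

XOR the ASCII codes of the payload characters:
  'G' = 0x47 → acc = 0x47
  'P' = 0x50 → acc = 0x17
  'V' = 0x56 → acc = 0x41
  'T' = 0x54 → acc = 0x15
  'G' = 0x47 → acc = 0x52
  ',' = 0x2C → acc = 0x7E
  '0' = 0x30 → acc = 0x4E
  '0' = 0x30 → acc = 0x7E
  ',' = 0x2C → acc = 0x52
  '9' = 0x39 → acc = 0x6B
  '2' = 0x32 → acc = 0x59
  '1' = 0x31 → acc = 0x68
  '7' = 0x37 → acc = 0x5F
  ',' = 0x2C → acc = 0x73
  '2' = 0x32 → acc = 0x41
  '4' = 0x34 → acc = 0x75
  '3' = 0x33 → acc = 0x46
  '1' = 0x31 → acc = 0x77
  '7' = 0x37 → acc = 0x40
Checksum = 0x40.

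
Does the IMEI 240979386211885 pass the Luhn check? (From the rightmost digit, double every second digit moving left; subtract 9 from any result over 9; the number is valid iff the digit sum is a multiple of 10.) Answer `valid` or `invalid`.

From the right, keep odd positions and double even positions (subtract 9 from any doubled value over 9):
  doubled (positions 2,4,...): 7 2 4 7 9 9 8 → sum 46
  kept (positions 1,3,...): 5 8 1 6 3 7 0 2 → sum 32
Total = 78.
78 mod 10 = 8, so the number is invalid.

invalid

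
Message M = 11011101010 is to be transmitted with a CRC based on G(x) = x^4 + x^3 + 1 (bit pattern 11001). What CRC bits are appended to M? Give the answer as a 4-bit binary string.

0100

Append 4 zeros: 110111010100000. Divide by 11001 (XOR where the leading bit is 1):
  pos 0: 11011 XOR 11001 = 00010
  pos 3: 10101 XOR 11001 = 01100
  pos 4: 11000 XOR 11001 = 00001
  pos 8: 11000 XOR 11001 = 00001
Remainder (last 4 bits) = 0100. This is the CRC / FCS.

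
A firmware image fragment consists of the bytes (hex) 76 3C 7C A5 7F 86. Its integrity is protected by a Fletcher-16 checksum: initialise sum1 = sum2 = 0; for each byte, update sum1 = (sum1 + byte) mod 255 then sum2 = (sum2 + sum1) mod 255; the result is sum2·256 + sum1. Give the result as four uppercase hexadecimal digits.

5CDA

Running sums (mod 255):
  after byte 0 (76): sum1=118, sum2=118
  after byte 1 (3C): sum1=178, sum2=41
  after byte 2 (7C): sum1=47, sum2=88
  after byte 3 (A5): sum1=212, sum2=45
  after byte 4 (7F): sum1=84, sum2=129
  after byte 5 (86): sum1=218, sum2=92
Checksum = sum2·256 + sum1 = 92·256 + 218 = 23770 = 0x5CDA.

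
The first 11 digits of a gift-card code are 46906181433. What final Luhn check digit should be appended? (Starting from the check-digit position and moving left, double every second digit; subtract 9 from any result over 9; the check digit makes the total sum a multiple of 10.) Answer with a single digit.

8

Partial digits right→left: 3 3 4 1 8 1 6 0 9 6 4
Double every second digit counting from the check-digit position (so the 1st, 3rd, 5th, ... of the partial from the right).
  doubled (with −9 where >9): 6 8 7 3 9 8 → sum 41
  kept as-is: 3 1 1 0 6 → sum 11
Total = 41 + 11 = 52.
Check digit = (10 − (52 mod 10)) mod 10 = 8.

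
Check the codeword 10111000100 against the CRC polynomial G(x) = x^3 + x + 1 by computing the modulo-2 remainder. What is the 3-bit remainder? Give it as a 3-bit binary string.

001

Modulo-2 division of 10111000100 by 1011:
  pos 0: 1011 XOR 1011 = 0000
  pos 4: 1000 XOR 1011 = 0011
  pos 6: 1110 XOR 1011 = 0101
  pos 7: 1010 XOR 1011 = 0001
Remainder = 001 (nonzero — an error is detected).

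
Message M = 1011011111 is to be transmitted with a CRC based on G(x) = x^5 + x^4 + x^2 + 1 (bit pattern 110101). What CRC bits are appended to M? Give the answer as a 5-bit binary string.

Append 5 zeros: 101101111100000. Divide by 110101 (XOR where the leading bit is 1):
  pos 0: 101101 XOR 110101 = 011000
  pos 1: 110001 XOR 110101 = 000100
  pos 4: 100111 XOR 110101 = 010010
  pos 5: 100100 XOR 110101 = 010001
  pos 6: 100010 XOR 110101 = 010111
  pos 7: 101110 XOR 110101 = 011011
  pos 8: 110110 XOR 110101 = 000011
Remainder (last 5 bits) = 00110. This is the CRC / FCS.

00110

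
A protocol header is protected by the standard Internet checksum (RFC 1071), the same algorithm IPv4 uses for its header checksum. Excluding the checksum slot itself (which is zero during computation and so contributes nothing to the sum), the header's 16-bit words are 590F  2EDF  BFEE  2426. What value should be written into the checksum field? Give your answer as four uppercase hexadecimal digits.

One's-complement addition (fold any carry out of bit 15 back into bit 0):
  0x590F + 0x2EDF = 0x087EE
  0x87EE + 0xBFEE = 0x147DC → wrap carry → 0x47DD
  0x47DD + 0x2426 = 0x06C03
One's-complement sum = 0x6C03.
Checksum = ~0x6C03 & 0xFFFF = 0x93FC.

93FC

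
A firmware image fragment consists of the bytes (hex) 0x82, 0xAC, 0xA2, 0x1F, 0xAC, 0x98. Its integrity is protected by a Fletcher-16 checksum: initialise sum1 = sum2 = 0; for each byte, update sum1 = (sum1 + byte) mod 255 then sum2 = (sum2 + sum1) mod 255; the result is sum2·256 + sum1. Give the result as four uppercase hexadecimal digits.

4836

Running sums (mod 255):
  after byte 0 (0x82): sum1=130, sum2=130
  after byte 1 (0xAC): sum1=47, sum2=177
  after byte 2 (0xA2): sum1=209, sum2=131
  after byte 3 (0x1F): sum1=240, sum2=116
  after byte 4 (0xAC): sum1=157, sum2=18
  after byte 5 (0x98): sum1=54, sum2=72
Checksum = sum2·256 + sum1 = 72·256 + 54 = 18486 = 0x4836.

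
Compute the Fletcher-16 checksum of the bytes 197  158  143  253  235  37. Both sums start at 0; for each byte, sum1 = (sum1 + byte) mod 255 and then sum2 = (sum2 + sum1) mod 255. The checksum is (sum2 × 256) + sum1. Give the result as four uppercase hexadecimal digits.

F003

Running sums (mod 255):
  after byte 0 (197): sum1=197, sum2=197
  after byte 1 (158): sum1=100, sum2=42
  after byte 2 (143): sum1=243, sum2=30
  after byte 3 (253): sum1=241, sum2=16
  after byte 4 (235): sum1=221, sum2=237
  after byte 5 (37): sum1=3, sum2=240
Checksum = sum2·256 + sum1 = 240·256 + 3 = 61443 = 0xF003.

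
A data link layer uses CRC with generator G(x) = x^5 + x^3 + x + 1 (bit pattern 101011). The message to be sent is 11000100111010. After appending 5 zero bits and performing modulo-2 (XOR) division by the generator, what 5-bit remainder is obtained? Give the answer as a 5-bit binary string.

00100

Append 5 zeros: 1100010011101000000. Divide by 101011 (XOR where the leading bit is 1):
  pos 0: 110001 XOR 101011 = 011010
  pos 1: 110100 XOR 101011 = 011111
  pos 2: 111110 XOR 101011 = 010101
  pos 3: 101011 XOR 101011 = 000000
  pos 9: 110100 XOR 101011 = 011111
  pos 10: 111110 XOR 101011 = 010101
  pos 11: 101010 XOR 101011 = 000001
Remainder (last 5 bits) = 00100. This is the CRC / FCS.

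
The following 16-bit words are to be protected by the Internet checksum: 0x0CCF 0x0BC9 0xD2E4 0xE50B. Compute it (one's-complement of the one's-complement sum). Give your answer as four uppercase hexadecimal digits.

One's-complement addition (fold any carry out of bit 15 back into bit 0):
  0x0CCF + 0x0BC9 = 0x01898
  0x1898 + 0xD2E4 = 0x0EB7C
  0xEB7C + 0xE50B = 0x1D087 → wrap carry → 0xD088
One's-complement sum = 0xD088.
Checksum = ~0xD088 & 0xFFFF = 0x2F77.

2F77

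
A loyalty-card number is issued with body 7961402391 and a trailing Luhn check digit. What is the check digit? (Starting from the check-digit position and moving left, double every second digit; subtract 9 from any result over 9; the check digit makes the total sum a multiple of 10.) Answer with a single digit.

Partial digits right→left: 1 9 3 2 0 4 1 6 9 7
Double every second digit counting from the check-digit position (so the 1st, 3rd, 5th, ... of the partial from the right).
  doubled (with −9 where >9): 2 6 0 2 9 → sum 19
  kept as-is: 9 2 4 6 7 → sum 28
Total = 19 + 28 = 47.
Check digit = (10 − (47 mod 10)) mod 10 = 3.

3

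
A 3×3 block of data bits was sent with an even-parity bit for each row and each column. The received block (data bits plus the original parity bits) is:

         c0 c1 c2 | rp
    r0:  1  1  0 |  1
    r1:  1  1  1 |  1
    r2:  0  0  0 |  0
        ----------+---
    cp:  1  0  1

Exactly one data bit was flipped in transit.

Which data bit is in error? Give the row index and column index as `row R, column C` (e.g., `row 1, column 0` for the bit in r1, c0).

row 0, column 0

Recompute each row's even parity and compare to rp:
  r0: data parity 0, sent rp 1 → mismatch
  r1: data parity 1, sent rp 1 → ok
  r2: data parity 0, sent rp 0 → ok
Recompute each column's even parity and compare to cp:
  c0: data parity 0, sent cp 1 → mismatch
  c1: data parity 0, sent cp 0 → ok
  c2: data parity 1, sent cp 1 → ok
Exactly one row (r0) and one column (c0) fail → the flipped bit is at their intersection.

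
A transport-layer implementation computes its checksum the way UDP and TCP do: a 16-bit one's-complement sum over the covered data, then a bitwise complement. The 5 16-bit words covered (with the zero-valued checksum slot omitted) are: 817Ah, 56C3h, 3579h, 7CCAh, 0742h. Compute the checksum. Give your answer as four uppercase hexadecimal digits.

One's-complement addition (fold any carry out of bit 15 back into bit 0):
  0x817A + 0x56C3 = 0x0D83D
  0xD83D + 0x3579 = 0x10DB6 → wrap carry → 0x0DB7
  0x0DB7 + 0x7CCA = 0x08A81
  0x8A81 + 0x0742 = 0x091C3
One's-complement sum = 0x91C3.
Checksum = ~0x91C3 & 0xFFFF = 0x6E3C.

6E3C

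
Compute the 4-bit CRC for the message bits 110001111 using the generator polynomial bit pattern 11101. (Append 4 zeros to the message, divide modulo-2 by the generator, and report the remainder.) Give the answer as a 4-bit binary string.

Append 4 zeros: 1100011110000. Divide by 11101 (XOR where the leading bit is 1):
  pos 0: 11000 XOR 11101 = 00101
  pos 2: 10111 XOR 11101 = 01010
  pos 3: 10101 XOR 11101 = 01000
  pos 4: 10001 XOR 11101 = 01100
  pos 5: 11000 XOR 11101 = 00101
  pos 7: 10100 XOR 11101 = 01001
  pos 8: 10010 XOR 11101 = 01111
Remainder (last 4 bits) = 1111. This is the CRC / FCS.

1111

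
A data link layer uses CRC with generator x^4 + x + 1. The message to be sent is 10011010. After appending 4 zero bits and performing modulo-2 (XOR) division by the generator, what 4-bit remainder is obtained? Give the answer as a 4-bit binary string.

Append 4 zeros: 100110100000. Divide by 10011 (XOR where the leading bit is 1):
  pos 0: 10011 XOR 10011 = 00000
  pos 6: 10000 XOR 10011 = 00011
Remainder (last 4 bits) = 0110. This is the CRC / FCS.

0110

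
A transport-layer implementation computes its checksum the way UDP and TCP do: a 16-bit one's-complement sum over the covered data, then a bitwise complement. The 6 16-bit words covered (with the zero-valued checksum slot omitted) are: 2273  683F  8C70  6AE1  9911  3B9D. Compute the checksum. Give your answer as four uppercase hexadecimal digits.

A94C

One's-complement addition (fold any carry out of bit 15 back into bit 0):
  0x2273 + 0x683F = 0x08AB2
  0x8AB2 + 0x8C70 = 0x11722 → wrap carry → 0x1723
  0x1723 + 0x6AE1 = 0x08204
  0x8204 + 0x9911 = 0x11B15 → wrap carry → 0x1B16
  0x1B16 + 0x3B9D = 0x056B3
One's-complement sum = 0x56B3.
Checksum = ~0x56B3 & 0xFFFF = 0xA94C.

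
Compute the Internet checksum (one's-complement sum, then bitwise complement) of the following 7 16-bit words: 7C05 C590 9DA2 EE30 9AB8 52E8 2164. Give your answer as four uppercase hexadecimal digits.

One's-complement addition (fold any carry out of bit 15 back into bit 0):
  0x7C05 + 0xC590 = 0x14195 → wrap carry → 0x4196
  0x4196 + 0x9DA2 = 0x0DF38
  0xDF38 + 0xEE30 = 0x1CD68 → wrap carry → 0xCD69
  0xCD69 + 0x9AB8 = 0x16821 → wrap carry → 0x6822
  0x6822 + 0x52E8 = 0x0BB0A
  0xBB0A + 0x2164 = 0x0DC6E
One's-complement sum = 0xDC6E.
Checksum = ~0xDC6E & 0xFFFF = 0x2391.

2391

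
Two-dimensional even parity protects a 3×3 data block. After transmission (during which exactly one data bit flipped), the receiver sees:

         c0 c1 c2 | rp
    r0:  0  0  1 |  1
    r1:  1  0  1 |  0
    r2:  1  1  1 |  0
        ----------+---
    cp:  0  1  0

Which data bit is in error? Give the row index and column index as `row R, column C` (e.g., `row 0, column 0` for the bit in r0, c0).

Recompute each row's even parity and compare to rp:
  r0: data parity 1, sent rp 1 → ok
  r1: data parity 0, sent rp 0 → ok
  r2: data parity 1, sent rp 0 → mismatch
Recompute each column's even parity and compare to cp:
  c0: data parity 0, sent cp 0 → ok
  c1: data parity 1, sent cp 1 → ok
  c2: data parity 1, sent cp 0 → mismatch
Exactly one row (r2) and one column (c2) fail → the flipped bit is at their intersection.

row 2, column 2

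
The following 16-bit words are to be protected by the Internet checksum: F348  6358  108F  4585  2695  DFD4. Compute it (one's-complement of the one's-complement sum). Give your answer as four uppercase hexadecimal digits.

4CE0

One's-complement addition (fold any carry out of bit 15 back into bit 0):
  0xF348 + 0x6358 = 0x156A0 → wrap carry → 0x56A1
  0x56A1 + 0x108F = 0x06730
  0x6730 + 0x4585 = 0x0ACB5
  0xACB5 + 0x2695 = 0x0D34A
  0xD34A + 0xDFD4 = 0x1B31E → wrap carry → 0xB31F
One's-complement sum = 0xB31F.
Checksum = ~0xB31F & 0xFFFF = 0x4CE0.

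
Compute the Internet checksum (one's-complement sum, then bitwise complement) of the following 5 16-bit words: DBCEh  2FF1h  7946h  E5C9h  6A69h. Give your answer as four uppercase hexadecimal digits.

One's-complement addition (fold any carry out of bit 15 back into bit 0):
  0xDBCE + 0x2FF1 = 0x10BBF → wrap carry → 0x0BC0
  0x0BC0 + 0x7946 = 0x08506
  0x8506 + 0xE5C9 = 0x16ACF → wrap carry → 0x6AD0
  0x6AD0 + 0x6A69 = 0x0D539
One's-complement sum = 0xD539.
Checksum = ~0xD539 & 0xFFFF = 0x2AC6.

2AC6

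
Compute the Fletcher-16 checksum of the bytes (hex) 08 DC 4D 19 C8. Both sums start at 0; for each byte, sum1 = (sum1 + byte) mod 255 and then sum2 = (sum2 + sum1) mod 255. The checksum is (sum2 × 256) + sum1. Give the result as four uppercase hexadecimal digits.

Running sums (mod 255):
  after byte 0 (08): sum1=8, sum2=8
  after byte 1 (DC): sum1=228, sum2=236
  after byte 2 (4D): sum1=50, sum2=31
  after byte 3 (19): sum1=75, sum2=106
  after byte 4 (C8): sum1=20, sum2=126
Checksum = sum2·256 + sum1 = 126·256 + 20 = 32276 = 0x7E14.

7E14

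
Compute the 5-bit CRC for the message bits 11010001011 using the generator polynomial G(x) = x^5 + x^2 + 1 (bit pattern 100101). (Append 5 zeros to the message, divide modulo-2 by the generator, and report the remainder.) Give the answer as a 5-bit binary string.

01110

Append 5 zeros: 1101000101100000. Divide by 100101 (XOR where the leading bit is 1):
  pos 0: 110100 XOR 100101 = 010001
  pos 1: 100010 XOR 100101 = 000111
  pos 4: 111101 XOR 100101 = 011000
  pos 5: 110001 XOR 100101 = 010100
  pos 6: 101000 XOR 100101 = 001101
  pos 8: 110100 XOR 100101 = 010001
  pos 9: 100010 XOR 100101 = 000111
Remainder (last 5 bits) = 01110. This is the CRC / FCS.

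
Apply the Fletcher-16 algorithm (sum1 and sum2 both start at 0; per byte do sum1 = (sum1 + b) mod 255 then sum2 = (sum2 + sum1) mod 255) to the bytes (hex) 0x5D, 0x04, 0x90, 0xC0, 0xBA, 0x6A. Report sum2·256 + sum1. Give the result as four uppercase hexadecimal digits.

Running sums (mod 255):
  after byte 0 (0x5D): sum1=93, sum2=93
  after byte 1 (0x04): sum1=97, sum2=190
  after byte 2 (0x90): sum1=241, sum2=176
  after byte 3 (0xC0): sum1=178, sum2=99
  after byte 4 (0xBA): sum1=109, sum2=208
  after byte 5 (0x6A): sum1=215, sum2=168
Checksum = sum2·256 + sum1 = 168·256 + 215 = 43223 = 0xA8D7.

A8D7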